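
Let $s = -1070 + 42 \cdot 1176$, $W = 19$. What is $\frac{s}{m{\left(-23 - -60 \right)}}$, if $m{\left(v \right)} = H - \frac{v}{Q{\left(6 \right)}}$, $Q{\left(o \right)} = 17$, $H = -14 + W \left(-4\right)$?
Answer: $- \frac{821474}{1567} \approx -524.23$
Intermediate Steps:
$H = -90$ ($H = -14 + 19 \left(-4\right) = -14 - 76 = -90$)
$m{\left(v \right)} = -90 - \frac{v}{17}$
$s = 48322$ ($s = -1070 + 49392 = 48322$)
$\frac{s}{m{\left(-23 - -60 \right)}} = \frac{48322}{-90 - \frac{-23 - -60}{17}} = \frac{48322}{-90 - \frac{-23 + 60}{17}} = \frac{48322}{-90 - \frac{37}{17}} = \frac{48322}{- \frac{1567}{17}} = 48322 \left(- \frac{17}{1567}\right) = - \frac{821474}{1567}$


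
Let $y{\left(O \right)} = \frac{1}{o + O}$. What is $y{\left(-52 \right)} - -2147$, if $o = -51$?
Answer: $\frac{221140}{103} \approx 2147.0$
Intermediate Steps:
$y{\left(O \right)} = \frac{1}{-51 + O}$
$y{\left(-52 \right)} - -2147 = \frac{1}{-51 - 52} - -2147 = \frac{1}{-103} + 2147 = - \frac{1}{103} + 2147 = \frac{221140}{103}$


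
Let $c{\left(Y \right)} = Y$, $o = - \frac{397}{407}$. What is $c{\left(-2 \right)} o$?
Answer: $\frac{794}{407} \approx 1.9509$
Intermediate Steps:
$o = - \frac{397}{407} \approx -0.97543$
$c{\left(-2 \right)} o = \left(-2\right) \left(- \frac{397}{407}\right) = \frac{794}{407}$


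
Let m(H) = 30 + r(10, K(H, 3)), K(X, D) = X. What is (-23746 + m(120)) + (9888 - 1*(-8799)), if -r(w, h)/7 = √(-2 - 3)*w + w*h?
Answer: -13429 - 70*I*√5 ≈ -13429.0 - 156.52*I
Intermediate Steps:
r(w, h) = -7*h*w - 7*I*w*√5 (r(w, h) = -7*(√(-2 - 3)*w + w*h) = -7*(√(-5)*w + h*w) = -7*((I*√5)*w + h*w) = -7*(I*w*√5 + h*w) = -7*(h*w + I*w*√5) = -7*h*w - 7*I*w*√5)
m(H) = 30 - 70*H - 70*I*√5 (m(H) = 30 - 7*10*(H + I*√5) = 30 + (-70*H - 70*I*√5) = 30 - 70*H - 70*I*√5)
(-23746 + m(120)) + (9888 - 1*(-8799)) = (-23746 + (30 - 70*120 - 70*I*√5)) + (9888 - 1*(-8799)) = (-23746 + (30 - 8400 - 70*I*√5)) + (9888 + 8799) = (-23746 + (-8370 - 70*I*√5)) + 18687 = (-32116 - 70*I*√5) + 18687 = -13429 - 70*I*√5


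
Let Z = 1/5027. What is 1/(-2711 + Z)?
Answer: -5027/13628196 ≈ -0.00036887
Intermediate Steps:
Z = 1/5027 ≈ 0.00019893
1/(-2711 + Z) = 1/(-2711 + 1/5027) = 1/(-13628196/5027) = -5027/13628196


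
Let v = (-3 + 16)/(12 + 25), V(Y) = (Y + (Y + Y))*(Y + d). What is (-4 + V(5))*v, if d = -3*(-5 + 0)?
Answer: 104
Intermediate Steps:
d = 15 (d = -3*(-5) = 15)
V(Y) = 3*Y*(15 + Y) (V(Y) = (Y + (Y + Y))*(Y + 15) = (Y + 2*Y)*(15 + Y) = (3*Y)*(15 + Y) = 3*Y*(15 + Y))
v = 13/37 ≈ 0.35135
(-4 + V(5))*v = (-4 + 3*5*(15 + 5))*(13/37) = (-4 + 3*5*20)*(13/37) = (-4 + 300)*(13/37) = 296*(13/37) = 104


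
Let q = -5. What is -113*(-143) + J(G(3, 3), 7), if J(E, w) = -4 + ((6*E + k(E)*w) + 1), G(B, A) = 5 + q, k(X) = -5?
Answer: 16121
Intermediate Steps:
G(B, A) = 0 (G(B, A) = 5 - 5 = 0)
J(E, w) = -3 - 5*w + 6*E (J(E, w) = -4 + ((6*E - 5*w) + 1) = -4 + ((-5*w + 6*E) + 1) = -4 + (1 - 5*w + 6*E) = -3 - 5*w + 6*E)
-113*(-143) + J(G(3, 3), 7) = -113*(-143) + (-3 - 5*7 + 6*0) = 16159 + (-3 - 35 + 0) = 16159 - 38 = 16121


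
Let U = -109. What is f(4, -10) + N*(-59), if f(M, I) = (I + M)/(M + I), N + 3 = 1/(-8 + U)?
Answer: 20885/117 ≈ 178.50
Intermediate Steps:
N = -352/117 (N = -3 + 1/(-8 - 109) = -3 + 1/(-117) = -3 - 1/117 = -352/117 ≈ -3.0085)
f(M, I) = 1 (f(M, I) = (I + M)/(I + M) = 1)
f(4, -10) + N*(-59) = 1 - 352/117*(-59) = 1 + 20768/117 = 20885/117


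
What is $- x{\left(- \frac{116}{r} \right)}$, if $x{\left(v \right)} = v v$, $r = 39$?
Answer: $- \frac{13456}{1521} \approx -8.8468$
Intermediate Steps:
$x{\left(v \right)} = v^{2}$
$- x{\left(- \frac{116}{r} \right)} = - \left(- \frac{116}{39}\right)^{2} = \left(-1\right) \frac{13456}{1521} = - \frac{13456}{1521}$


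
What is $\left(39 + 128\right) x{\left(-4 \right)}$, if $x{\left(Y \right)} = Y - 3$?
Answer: $-1169$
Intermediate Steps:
$x{\left(Y \right)} = -3 + Y$ ($x{\left(Y \right)} = Y - 3 = -3 + Y$)
$\left(39 + 128\right) x{\left(-4 \right)} = \left(39 + 128\right) \left(-3 - 4\right) = 167 \left(-7\right) = -1169$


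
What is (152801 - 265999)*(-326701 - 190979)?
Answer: 58600340640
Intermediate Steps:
(152801 - 265999)*(-326701 - 190979) = -113198*(-517680) = 58600340640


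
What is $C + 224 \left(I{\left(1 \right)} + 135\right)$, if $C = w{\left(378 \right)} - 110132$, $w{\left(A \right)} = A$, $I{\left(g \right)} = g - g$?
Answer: $-79514$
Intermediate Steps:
$I{\left(g \right)} = 0$
$C = -109754$ ($C = 378 - 110132 = -109754$)
$C + 224 \left(I{\left(1 \right)} + 135\right) = -109754 + 224 \left(0 + 135\right) = -109754 + 224 \cdot 135 = -109754 + 30240 = -79514$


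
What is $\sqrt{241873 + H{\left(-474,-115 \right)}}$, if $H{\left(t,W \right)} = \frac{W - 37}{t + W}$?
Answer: $\frac{3 \sqrt{25826689}}{31} \approx 491.81$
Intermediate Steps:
$H{\left(t,W \right)} = \frac{-37 + W}{W + t}$
$\sqrt{241873 + H{\left(-474,-115 \right)}} = \sqrt{241873 + \frac{-37 - 115}{-115 - 474}} = \sqrt{241873 + \frac{1}{-589} \left(-152\right)} = \sqrt{241873 - - \frac{8}{31}} = \sqrt{241873 + \frac{8}{31}} = \sqrt{\frac{7498071}{31}} = \frac{3 \sqrt{25826689}}{31}$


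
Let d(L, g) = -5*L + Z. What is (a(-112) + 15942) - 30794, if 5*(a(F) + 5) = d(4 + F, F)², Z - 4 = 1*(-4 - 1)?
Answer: 216236/5 ≈ 43247.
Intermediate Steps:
Z = -1 (Z = 4 + 1*(-4 - 1) = 4 + 1*(-5) = 4 - 5 = -1)
d(L, g) = -1 - 5*L (d(L, g) = -5*L - 1 = -1 - 5*L)
a(F) = -5 + (-21 - 5*F)²/5 (a(F) = -5 + (-1 - 5*(4 + F))²/5 = -5 + (-1 + (-20 - 5*F))²/5 = -5 + (-21 - 5*F)²/5)
(a(-112) + 15942) - 30794 = ((-5 + (21 + 5*(-112))²/5) + 15942) - 30794 = ((-5 + (21 - 560)²/5) + 15942) - 30794 = ((-5 + (⅕)*(-539)²) + 15942) - 30794 = ((-5 + (⅕)*290521) + 15942) - 30794 = ((-5 + 290521/5) + 15942) - 30794 = (290496/5 + 15942) - 30794 = 370206/5 - 30794 = 216236/5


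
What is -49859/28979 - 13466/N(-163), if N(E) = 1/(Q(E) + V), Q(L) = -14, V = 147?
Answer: -51900801321/28979 ≈ -1.7910e+6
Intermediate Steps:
N(E) = 1/133 (N(E) = 1/(-14 + 147) = 1/133)
-49859/28979 - 13466/N(-163) = -49859/28979 - 13466/1/133 = -49859*1/28979 - 13466*133 = -49859/28979 - 1790978 = -51900801321/28979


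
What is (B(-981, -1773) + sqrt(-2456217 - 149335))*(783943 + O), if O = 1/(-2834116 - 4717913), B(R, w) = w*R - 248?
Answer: 10295891333549266490/7552029 + 23681441081384*I*sqrt(162847)/7552029 ≈ 1.3633e+12 + 1.2654e+9*I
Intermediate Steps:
B(R, w) = -248 + R*w (B(R, w) = R*w - 248 = -248 + R*w)
O = -1/7552029 (O = 1/(-7552029) = -1/7552029 ≈ -1.3241e-7)
(B(-981, -1773) + sqrt(-2456217 - 149335))*(783943 + O) = ((-248 - 981*(-1773)) + sqrt(-2456217 - 149335))*(783943 - 1/7552029) = ((-248 + 1739313) + sqrt(-2605552))*(5920360270346/7552029) = (1739065 + 4*I*sqrt(162847))*(5920360270346/7552029) = 10295891333549266490/7552029 + 23681441081384*I*sqrt(162847)/7552029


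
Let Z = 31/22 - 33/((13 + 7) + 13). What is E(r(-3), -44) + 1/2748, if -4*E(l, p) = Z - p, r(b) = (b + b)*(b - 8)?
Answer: -671177/60456 ≈ -11.102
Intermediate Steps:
r(b) = 2*b*(-8 + b) (r(b) = (2*b)*(-8 + b) = 2*b*(-8 + b))
Z = 9/22 (Z = 31*(1/22) - 33/(20 + 13) = 31/22 - 33/33 = 31/22 - 33*1/33 = 31/22 - 1 = 9/22 ≈ 0.40909)
E(l, p) = -9/88 + p/4 (E(l, p) = -(9/22 - p)/4 = -9/88 + p/4)
E(r(-3), -44) + 1/2748 = (-9/88 + (¼)*(-44)) + 1/2748 = (-9/88 - 11) + 1/2748 = -977/88 + 1/2748 = -671177/60456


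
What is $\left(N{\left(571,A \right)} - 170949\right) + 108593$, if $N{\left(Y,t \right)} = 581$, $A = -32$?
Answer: $-61775$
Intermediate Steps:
$\left(N{\left(571,A \right)} - 170949\right) + 108593 = \left(581 - 170949\right) + 108593 = -170368 + 108593 = -61775$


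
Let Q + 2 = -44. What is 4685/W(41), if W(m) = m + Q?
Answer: -937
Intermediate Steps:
Q = -46 (Q = -2 - 44 = -46)
W(m) = -46 + m (W(m) = m - 46 = -46 + m)
4685/W(41) = 4685/(-46 + 41) = 4685/(-5) = 4685*(-⅕) = -937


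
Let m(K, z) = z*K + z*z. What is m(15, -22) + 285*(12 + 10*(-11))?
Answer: -27776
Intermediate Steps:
m(K, z) = z**2 + K*z (m(K, z) = K*z + z**2 = z**2 + K*z)
m(15, -22) + 285*(12 + 10*(-11)) = -22*(15 - 22) + 285*(12 + 10*(-11)) = -22*(-7) + 285*(12 - 110) = 154 + 285*(-98) = 154 - 27930 = -27776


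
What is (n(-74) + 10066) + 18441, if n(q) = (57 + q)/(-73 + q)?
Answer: 4190546/147 ≈ 28507.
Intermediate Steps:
n(q) = (57 + q)/(-73 + q)
(n(-74) + 10066) + 18441 = ((57 - 74)/(-73 - 74) + 10066) + 18441 = (-17/(-147) + 10066) + 18441 = (-1/147*(-17) + 10066) + 18441 = (17/147 + 10066) + 18441 = 1479719/147 + 18441 = 4190546/147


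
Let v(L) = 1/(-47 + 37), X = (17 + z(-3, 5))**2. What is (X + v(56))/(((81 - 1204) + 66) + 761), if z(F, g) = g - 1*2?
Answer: -3999/2960 ≈ -1.3510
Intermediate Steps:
z(F, g) = -2 + g (z(F, g) = g - 2 = -2 + g)
X = 400 (X = (17 + (-2 + 5))**2 = (17 + 3)**2 = 20**2 = 400)
v(L) = -1/10 (v(L) = 1/(-10) = -1/10)
(X + v(56))/(((81 - 1204) + 66) + 761) = (400 - 1/10)/(((81 - 1204) + 66) + 761) = 3999/(10*((-1123 + 66) + 761)) = 3999/(10*(-1057 + 761)) = (3999/10)/(-296) = (3999/10)*(-1/296) = -3999/2960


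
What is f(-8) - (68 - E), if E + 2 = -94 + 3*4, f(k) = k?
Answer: -160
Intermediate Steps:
E = -84 (E = -2 + (-94 + 3*4) = -2 + (-94 + 12) = -2 - 82 = -84)
f(-8) - (68 - E) = -8 - (68 - 1*(-84)) = -8 - (68 + 84) = -8 - 1*152 = -8 - 152 = -160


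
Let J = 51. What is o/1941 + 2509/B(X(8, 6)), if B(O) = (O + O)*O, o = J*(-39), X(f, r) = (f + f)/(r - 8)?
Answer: 1538459/82816 ≈ 18.577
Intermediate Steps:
X(f, r) = 2*f/(-8 + r) (X(f, r) = (2*f)/(-8 + r) = 2*f/(-8 + r))
o = -1989 (o = 51*(-39) = -1989)
B(O) = 2*O² (B(O) = (2*O)*O = 2*O²)
o/1941 + 2509/B(X(8, 6)) = -1989/1941 + 2509/((2*(2*8/(-8 + 6))²)) = -1989*1/1941 + 2509/((2*(2*8/(-2))²)) = -663/647 + 2509/((2*(2*8*(-½))²)) = -663/647 + 2509/((2*(-8)²)) = -663/647 + 2509/((2*64)) = -663/647 + 2509/128 = 1538459/82816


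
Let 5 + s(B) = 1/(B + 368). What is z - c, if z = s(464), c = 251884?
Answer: -209571647/832 ≈ -2.5189e+5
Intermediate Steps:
s(B) = -5 + 1/(368 + B) (s(B) = -5 + 1/(B + 368) = -5 + 1/(368 + B))
z = -4159/832 (z = (-1839 - 5*464)/(368 + 464) = (-1839 - 2320)/832 = (1/832)*(-4159) = -4159/832 ≈ -4.9988)
z - c = -4159/832 - 1*251884 = -4159/832 - 251884 = -209571647/832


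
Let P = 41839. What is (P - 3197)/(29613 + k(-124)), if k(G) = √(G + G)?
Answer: 1144305546/876930017 - 77284*I*√62/876930017 ≈ 1.3049 - 0.00069394*I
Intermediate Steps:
k(G) = √2*√G (k(G) = √(2*G) = √2*√G)
(P - 3197)/(29613 + k(-124)) = (41839 - 3197)/(29613 + √2*√(-124)) = 38642/(29613 + √2*(2*I*√31)) = 38642/(29613 + 2*I*√62)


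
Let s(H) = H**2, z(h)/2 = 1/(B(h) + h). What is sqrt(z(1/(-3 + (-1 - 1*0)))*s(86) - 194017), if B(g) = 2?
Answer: I*sqrt(9092657)/7 ≈ 430.77*I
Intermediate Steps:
z(h) = 2/(2 + h)
sqrt(z(1/(-3 + (-1 - 1*0)))*s(86) - 194017) = sqrt((2/(2 + 1/(-3 + (-1 - 1*0))))*86**2 - 194017) = sqrt((2/(2 + 1/(-3 + (-1 + 0))))*7396 - 194017) = sqrt((2/(2 + 1/(-3 - 1)))*7396 - 194017) = sqrt((2/(2 + 1/(-4)))*7396 - 194017) = sqrt((2/(2 - 1/4))*7396 - 194017) = sqrt((2/(7/4))*7396 - 194017) = sqrt((2*(4/7))*7396 - 194017) = sqrt((8/7)*7396 - 194017) = sqrt(59168/7 - 194017) = sqrt(-1298951/7) = I*sqrt(9092657)/7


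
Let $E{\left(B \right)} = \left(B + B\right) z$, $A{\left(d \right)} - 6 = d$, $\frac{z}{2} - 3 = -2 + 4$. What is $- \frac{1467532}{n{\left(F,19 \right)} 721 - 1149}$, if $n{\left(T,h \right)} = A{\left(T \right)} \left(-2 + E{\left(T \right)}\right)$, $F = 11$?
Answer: $- \frac{133412}{242807} \approx -0.54946$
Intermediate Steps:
$z = 10$ ($z = 6 + 2 \left(-2 + 4\right) = 6 + 2 \cdot 2 = 6 + 4 = 10$)
$A{\left(d \right)} = 6 + d$
$E{\left(B \right)} = 20 B$ ($E{\left(B \right)} = \left(B + B\right) 10 = 2 B 10 = 20 B$)
$n{\left(T,h \right)} = \left(-2 + 20 T\right) \left(6 + T\right)$ ($n{\left(T,h \right)} = \left(6 + T\right) \left(-2 + 20 T\right) = \left(-2 + 20 T\right) \left(6 + T\right)$)
$- \frac{1467532}{n{\left(F,19 \right)} 721 - 1149} = - \frac{1467532}{2 \left(-1 + 10 \cdot 11\right) \left(6 + 11\right) 721 - 1149} = - \frac{1467532}{2 \left(-1 + 110\right) 17 \cdot 721 - 1149} = - \frac{1467532}{2 \cdot 109 \cdot 17 \cdot 721 - 1149} = - \frac{1467532}{3706 \cdot 721 - 1149} = - \frac{1467532}{2672026 - 1149} = - \frac{1467532}{2670877} = \left(-1467532\right) \frac{1}{2670877} = - \frac{133412}{242807}$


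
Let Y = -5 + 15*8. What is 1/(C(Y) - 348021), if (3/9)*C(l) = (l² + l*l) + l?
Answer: -1/268326 ≈ -3.7268e-6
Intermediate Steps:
Y = 115 (Y = -5 + 120 = 115)
C(l) = 3*l + 6*l² (C(l) = 3*((l² + l*l) + l) = 3*((l² + l²) + l) = 3*(2*l² + l) = 3*(l + 2*l²) = 3*l + 6*l²)
1/(C(Y) - 348021) = 1/(3*115*(1 + 2*115) - 348021) = 1/(3*115*(1 + 230) - 348021) = 1/(3*115*231 - 348021) = 1/(79695 - 348021) = 1/(-268326) = -1/268326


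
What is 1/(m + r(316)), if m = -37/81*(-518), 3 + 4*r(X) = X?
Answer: 324/102017 ≈ 0.0031759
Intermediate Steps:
r(X) = -¾ + X/4
m = 19166/81 (m = -37*1/81*(-518) = -37/81*(-518) = 19166/81 ≈ 236.62)
1/(m + r(316)) = 1/(19166/81 + (-¾ + (¼)*316)) = 1/(19166/81 + (-¾ + 79)) = 1/(19166/81 + 313/4) = 1/(102017/324) = 324/102017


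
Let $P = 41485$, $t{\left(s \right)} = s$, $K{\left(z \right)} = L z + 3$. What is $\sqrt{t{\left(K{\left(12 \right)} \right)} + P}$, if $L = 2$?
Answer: $2 \sqrt{10378} \approx 203.74$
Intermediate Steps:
$K{\left(z \right)} = 3 + 2 z$ ($K{\left(z \right)} = 2 z + 3 = 3 + 2 z$)
$\sqrt{t{\left(K{\left(12 \right)} \right)} + P} = \sqrt{\left(3 + 2 \cdot 12\right) + 41485} = \sqrt{\left(3 + 24\right) + 41485} = \sqrt{27 + 41485} = \sqrt{41512} = 2 \sqrt{10378}$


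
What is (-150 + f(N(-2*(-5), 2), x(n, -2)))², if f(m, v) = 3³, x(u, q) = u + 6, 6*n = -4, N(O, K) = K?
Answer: 15129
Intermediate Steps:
n = -⅔ (n = (⅙)*(-4) = -⅔ ≈ -0.66667)
x(u, q) = 6 + u
f(m, v) = 27
(-150 + f(N(-2*(-5), 2), x(n, -2)))² = (-150 + 27)² = (-123)² = 15129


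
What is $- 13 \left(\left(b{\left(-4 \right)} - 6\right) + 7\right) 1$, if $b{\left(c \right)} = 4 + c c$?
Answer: $-273$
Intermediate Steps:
$b{\left(c \right)} = 4 + c^{2}$
$- 13 \left(\left(b{\left(-4 \right)} - 6\right) + 7\right) 1 = - 13 \left(\left(\left(4 + \left(-4\right)^{2}\right) - 6\right) + 7\right) 1 = - 13 \left(\left(\left(4 + 16\right) - 6\right) + 7\right) 1 = - 13 \left(\left(20 - 6\right) + 7\right) 1 = - 13 \left(14 + 7\right) 1 = \left(-13\right) 21 \cdot 1 = \left(-273\right) 1 = -273$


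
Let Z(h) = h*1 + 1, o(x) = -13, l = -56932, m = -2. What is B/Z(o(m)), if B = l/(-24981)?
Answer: -14233/74943 ≈ -0.18992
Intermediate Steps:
B = 56932/24981 (B = -56932/(-24981) = -56932*(-1/24981) = 56932/24981 ≈ 2.2790)
Z(h) = 1 + h (Z(h) = h + 1 = 1 + h)
B/Z(o(m)) = 56932/(24981*(1 - 13)) = (56932/24981)/(-12) = (56932/24981)*(-1/12) = -14233/74943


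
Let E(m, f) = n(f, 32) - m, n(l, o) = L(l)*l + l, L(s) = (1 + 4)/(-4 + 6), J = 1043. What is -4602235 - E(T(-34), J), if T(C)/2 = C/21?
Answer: -193447327/42 ≈ -4.6059e+6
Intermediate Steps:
L(s) = 5/2
n(l, o) = 7*l/2 (n(l, o) = 5*l/2 + l = 7*l/2)
T(C) = 2*C/21 (T(C) = 2*(C/21) = 2*C/21)
E(m, f) = -m + 7*f/2 (E(m, f) = 7*f/2 - m = -m + 7*f/2)
-4602235 - E(T(-34), J) = -4602235 - (-2*(-34)/21 + (7/2)*1043) = -4602235 - (-1*(-68/21) + 7301/2) = -4602235 - (68/21 + 7301/2) = -4602235 - 1*153457/42 = -4602235 - 153457/42 = -193447327/42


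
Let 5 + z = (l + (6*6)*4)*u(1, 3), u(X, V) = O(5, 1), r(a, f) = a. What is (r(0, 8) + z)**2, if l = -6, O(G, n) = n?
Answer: 17689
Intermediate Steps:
u(X, V) = 1
z = 133 (z = -5 + (-6 + (6*6)*4)*1 = -5 + (-6 + 36*4)*1 = -5 + (-6 + 144)*1 = -5 + 138*1 = -5 + 138 = 133)
(r(0, 8) + z)**2 = (0 + 133)**2 = 133**2 = 17689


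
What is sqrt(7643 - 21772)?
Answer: I*sqrt(14129) ≈ 118.87*I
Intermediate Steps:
sqrt(7643 - 21772) = sqrt(-14129) = I*sqrt(14129)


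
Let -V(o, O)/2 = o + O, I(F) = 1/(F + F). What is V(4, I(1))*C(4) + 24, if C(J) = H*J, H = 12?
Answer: -408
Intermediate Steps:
I(F) = 1/(2*F)
V(o, O) = -2*O - 2*o (V(o, O) = -2*(o + O) = -2*(O + o) = -2*O - 2*o)
C(J) = 12*J
V(4, I(1))*C(4) + 24 = (-1/1 - 2*4)*(12*4) + 24 = (-1 - 8)*48 + 24 = -9*48 + 24 = -432 + 24 = -408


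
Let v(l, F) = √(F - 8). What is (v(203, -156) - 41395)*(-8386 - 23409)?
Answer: 1316154025 - 63590*I*√41 ≈ 1.3162e+9 - 4.0717e+5*I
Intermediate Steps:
v(l, F) = √(-8 + F)
(v(203, -156) - 41395)*(-8386 - 23409) = (√(-8 - 156) - 41395)*(-8386 - 23409) = (√(-164) - 41395)*(-31795) = (2*I*√41 - 41395)*(-31795) = (-41395 + 2*I*√41)*(-31795) = 1316154025 - 63590*I*√41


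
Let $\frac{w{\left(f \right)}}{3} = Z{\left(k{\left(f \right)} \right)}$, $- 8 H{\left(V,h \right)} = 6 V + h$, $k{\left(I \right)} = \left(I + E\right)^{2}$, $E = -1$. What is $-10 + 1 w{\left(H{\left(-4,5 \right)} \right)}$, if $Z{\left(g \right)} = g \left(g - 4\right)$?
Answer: $- \frac{89965}{4096} \approx -21.964$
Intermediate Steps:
$k{\left(I \right)} = \left(-1 + I\right)^{2}$ ($k{\left(I \right)} = \left(I - 1\right)^{2} = \left(-1 + I\right)^{2}$)
$H{\left(V,h \right)} = - \frac{3 V}{4} - \frac{h}{8}$ ($H{\left(V,h \right)} = - \frac{6 V + h}{8} = - \frac{h + 6 V}{8} = - \frac{3 V}{4} - \frac{h}{8}$)
$Z{\left(g \right)} = g \left(-4 + g\right)$
$w{\left(f \right)} = 3 \left(-1 + f\right)^{2} \left(-4 + \left(-1 + f\right)^{2}\right)$
$-10 + 1 w{\left(H{\left(-4,5 \right)} \right)} = -10 + 1 \cdot 3 \left(-1 - - \frac{19}{8}\right)^{2} \left(-4 + \left(-1 - - \frac{19}{8}\right)^{2}\right) = -10 + 1 \cdot 3 \left(-1 + \left(3 - \frac{5}{8}\right)\right)^{2} \left(-4 + \left(-1 + \left(3 - \frac{5}{8}\right)\right)^{2}\right) = -10 + 1 \cdot 3 \left(-1 + \frac{19}{8}\right)^{2} \left(-4 + \left(-1 + \frac{19}{8}\right)^{2}\right) = -10 + 1 \cdot 3 \left(\frac{11}{8}\right)^{2} \left(-4 + \left(\frac{11}{8}\right)^{2}\right) = -10 + 1 \cdot 3 \cdot \frac{121}{64} \left(-4 + \frac{121}{64}\right) = -10 + 1 \cdot 3 \cdot \frac{121}{64} \left(- \frac{135}{64}\right) = -10 + 1 \left(- \frac{49005}{4096}\right) = -10 - \frac{49005}{4096} = - \frac{89965}{4096}$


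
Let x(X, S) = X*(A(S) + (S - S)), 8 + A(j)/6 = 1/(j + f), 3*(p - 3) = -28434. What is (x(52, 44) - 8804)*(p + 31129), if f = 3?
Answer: -11493683352/47 ≈ -2.4455e+8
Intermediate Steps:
p = -9475 (p = 3 + (⅓)*(-28434) = 3 - 9478 = -9475)
A(j) = -48 + 6/(3 + j) (A(j) = -48 + 6/(j + 3) = -48 + 6/(3 + j))
x(X, S) = 6*X*(-23 - 8*S)/(3 + S) (x(X, S) = X*(6*(-23 - 8*S)/(3 + S) + (S - S)) = X*(6*(-23 - 8*S)/(3 + S) + 0) = X*(6*(-23 - 8*S)/(3 + S)) = 6*X*(-23 - 8*S)/(3 + S))
(x(52, 44) - 8804)*(p + 31129) = (-6*52*(23 + 8*44)/(3 + 44) - 8804)*(-9475 + 31129) = (-6*52*(23 + 352)/47 - 8804)*21654 = (-6*52*1/47*375 - 8804)*21654 = (-117000/47 - 8804)*21654 = -530788/47*21654 = -11493683352/47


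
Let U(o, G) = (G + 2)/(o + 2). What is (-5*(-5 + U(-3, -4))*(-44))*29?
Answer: -19140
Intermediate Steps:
U(o, G) = (2 + G)/(2 + o)
(-5*(-5 + U(-3, -4))*(-44))*29 = (-5*(-5 + (2 - 4)/(2 - 3))*(-44))*29 = (-5*(-5 - 2/(-1))*(-44))*29 = (-5*(-5 - 1*(-2))*(-44))*29 = (-5*(-5 + 2)*(-44))*29 = (-5*(-3)*(-44))*29 = (15*(-44))*29 = -660*29 = -19140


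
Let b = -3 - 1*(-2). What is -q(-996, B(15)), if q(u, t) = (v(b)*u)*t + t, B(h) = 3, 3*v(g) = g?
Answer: -999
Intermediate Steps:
b = -1 (b = -3 + 2 = -1)
v(g) = g/3
q(u, t) = t - t*u/3 (q(u, t) = (((⅓)*(-1))*u)*t + t = (-u/3)*t + t = -t*u/3 + t = t - t*u/3)
-q(-996, B(15)) = -3*(3 - 1*(-996))/3 = -3*(3 + 996)/3 = -3*999/3 = -1*999 = -999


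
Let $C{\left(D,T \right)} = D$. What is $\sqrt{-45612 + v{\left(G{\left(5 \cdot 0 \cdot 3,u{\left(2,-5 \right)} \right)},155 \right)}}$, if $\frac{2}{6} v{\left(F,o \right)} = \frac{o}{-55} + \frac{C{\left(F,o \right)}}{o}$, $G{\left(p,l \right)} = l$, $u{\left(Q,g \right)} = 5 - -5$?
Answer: $\frac{3 i \sqrt{589418841}}{341} \approx 213.59 i$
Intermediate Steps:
$u{\left(Q,g \right)} = 10$ ($u{\left(Q,g \right)} = 5 + 5 = 10$)
$v{\left(F,o \right)} = - \frac{3 o}{55} + \frac{3 F}{o}$ ($v{\left(F,o \right)} = 3 \left(\frac{o}{-55} + \frac{F}{o}\right) = 3 \left(o \left(- \frac{1}{55}\right) + \frac{F}{o}\right) = 3 \left(- \frac{o}{55} + \frac{F}{o}\right) = - \frac{3 o}{55} + \frac{3 F}{o}$)
$\sqrt{-45612 + v{\left(G{\left(5 \cdot 0 \cdot 3,u{\left(2,-5 \right)} \right)},155 \right)}} = \sqrt{-45612 + \left(\left(- \frac{3}{55}\right) 155 + 3 \cdot 10 \cdot \frac{1}{155}\right)} = \sqrt{-45612 - \left(\frac{93}{11} - \frac{6}{31}\right)} = \sqrt{-45612 + \left(- \frac{93}{11} + \frac{6}{31}\right)} = \sqrt{-45612 - \frac{2817}{341}} = \sqrt{- \frac{15556509}{341}} = \frac{3 i \sqrt{589418841}}{341}$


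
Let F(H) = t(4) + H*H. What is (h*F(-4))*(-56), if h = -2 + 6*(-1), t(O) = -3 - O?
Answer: 4032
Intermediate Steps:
h = -8 (h = -2 - 6 = -8)
F(H) = -7 + H**2 (F(H) = (-3 - 1*4) + H*H = (-3 - 4) + H**2 = -7 + H**2)
(h*F(-4))*(-56) = -8*(-7 + (-4)**2)*(-56) = -8*(-7 + 16)*(-56) = -8*9*(-56) = -72*(-56) = 4032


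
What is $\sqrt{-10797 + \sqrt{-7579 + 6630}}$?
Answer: $\sqrt{-10797 + i \sqrt{949}} \approx 0.1482 + 103.91 i$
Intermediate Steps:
$\sqrt{-10797 + \sqrt{-7579 + 6630}} = \sqrt{-10797 + \sqrt{-949}} = \sqrt{-10797 + i \sqrt{949}}$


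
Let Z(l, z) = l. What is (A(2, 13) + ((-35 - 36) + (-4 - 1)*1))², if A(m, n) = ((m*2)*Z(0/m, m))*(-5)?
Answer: 5776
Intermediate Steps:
A(m, n) = 0 (A(m, n) = ((m*2)*(0/m))*(-5) = ((2*m)*0)*(-5) = 0*(-5) = 0)
(A(2, 13) + ((-35 - 36) + (-4 - 1)*1))² = (0 + ((-35 - 36) + (-4 - 1)*1))² = (0 + (-71 - 5*1))² = (0 + (-71 - 5))² = (0 - 76)² = (-76)² = 5776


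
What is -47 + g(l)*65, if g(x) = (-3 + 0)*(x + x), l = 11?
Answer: -4337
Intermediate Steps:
g(x) = -6*x
-47 + g(l)*65 = -47 - 6*11*65 = -47 - 66*65 = -47 - 4290 = -4337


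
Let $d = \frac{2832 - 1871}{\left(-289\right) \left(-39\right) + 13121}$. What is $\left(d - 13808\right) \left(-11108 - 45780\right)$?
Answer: $\frac{2395011644025}{3049} \approx 7.8551 \cdot 10^{8}$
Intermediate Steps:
$d = \frac{961}{24392}$ ($d = \frac{961}{11271 + 13121} = \frac{961}{24392} \approx 0.039398$)
$\left(d - 13808\right) \left(-11108 - 45780\right) = \left(\frac{961}{24392} - 13808\right) \left(-11108 - 45780\right) = \left(- \frac{336803775}{24392}\right) \left(-56888\right) = \frac{2395011644025}{3049}$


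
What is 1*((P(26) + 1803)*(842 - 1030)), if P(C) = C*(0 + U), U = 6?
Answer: -368292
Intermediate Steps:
P(C) = 6*C (P(C) = C*(0 + 6) = C*6 = 6*C)
1*((P(26) + 1803)*(842 - 1030)) = 1*((6*26 + 1803)*(842 - 1030)) = 1*((156 + 1803)*(-188)) = 1*(1959*(-188)) = 1*(-368292) = -368292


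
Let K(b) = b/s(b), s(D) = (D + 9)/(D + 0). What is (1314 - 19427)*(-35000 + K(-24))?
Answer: 3173252696/5 ≈ 6.3465e+8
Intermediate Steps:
s(D) = (9 + D)/D
K(b) = b²/(9 + b) (K(b) = b/(((9 + b)/b)) = b*(b/(9 + b)) = b²/(9 + b))
(1314 - 19427)*(-35000 + K(-24)) = (1314 - 19427)*(-35000 + (-24)²/(9 - 24)) = -18113*(-35000 + 576/(-15)) = -18113*(-35000 + 576*(-1/15)) = -18113*(-35000 - 192/5) = -18113*(-175192/5) = 3173252696/5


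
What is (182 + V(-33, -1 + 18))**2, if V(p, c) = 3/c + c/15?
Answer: 2185001536/65025 ≈ 33603.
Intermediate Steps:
V(p, c) = 3/c + c/15 (V(p, c) = 3/c + c*(1/15) = 3/c + c/15)
(182 + V(-33, -1 + 18))**2 = (182 + (3/(-1 + 18) + (-1 + 18)/15))**2 = (182 + (3/17 + (1/15)*17))**2 = (182 + (3*(1/17) + 17/15))**2 = (182 + (3/17 + 17/15))**2 = (182 + 334/255)**2 = (46744/255)**2 = 2185001536/65025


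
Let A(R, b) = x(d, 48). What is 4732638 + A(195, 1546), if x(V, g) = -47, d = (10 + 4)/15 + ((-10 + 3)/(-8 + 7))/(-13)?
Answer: 4732591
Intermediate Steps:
d = 77/195 (d = 14*(1/15) - 7/(-1)*(-1/13) = 14/15 - 7*(-1)*(-1/13) = 14/15 + 7*(-1/13) = 14/15 - 7/13 = 77/195 ≈ 0.39487)
A(R, b) = -47
4732638 + A(195, 1546) = 4732638 - 47 = 4732591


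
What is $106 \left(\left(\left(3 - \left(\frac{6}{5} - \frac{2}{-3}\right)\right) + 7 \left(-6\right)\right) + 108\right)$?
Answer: $\frac{106742}{15} \approx 7116.1$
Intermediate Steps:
$106 \left(\left(\left(3 - \left(\frac{6}{5} - \frac{2}{-3}\right)\right) + 7 \left(-6\right)\right) + 108\right) = 106 \left(\left(\left(3 - \left(6 \cdot \frac{1}{5} - - \frac{2}{3}\right)\right) - 42\right) + 108\right) = 106 \left(\left(\left(3 - \left(\frac{6}{5} + \frac{2}{3}\right)\right) - 42\right) + 108\right) = 106 \left(\left(\left(3 - \frac{28}{15}\right) - 42\right) + 108\right) = 106 \left(\left(\frac{17}{15} - 42\right) + 108\right) = 106 \left(- \frac{613}{15} + 108\right) = 106 \cdot \frac{1007}{15} = \frac{106742}{15}$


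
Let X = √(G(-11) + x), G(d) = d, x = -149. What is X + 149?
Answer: 149 + 4*I*√10 ≈ 149.0 + 12.649*I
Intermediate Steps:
X = 4*I*√10 (X = √(-11 - 149) = √(-160) = 4*I*√10 ≈ 12.649*I)
X + 149 = 4*I*√10 + 149 = 149 + 4*I*√10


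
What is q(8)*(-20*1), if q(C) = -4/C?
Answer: 10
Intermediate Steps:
q(8)*(-20*1) = (-4/8)*(-20*1) = -4*⅛*(-20) = -½*(-20) = 10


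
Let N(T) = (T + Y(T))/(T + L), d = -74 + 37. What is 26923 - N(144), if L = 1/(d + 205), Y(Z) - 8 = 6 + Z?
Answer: 651297403/24193 ≈ 26921.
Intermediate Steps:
Y(Z) = 14 + Z (Y(Z) = 8 + (6 + Z) = 14 + Z)
d = -37
L = 1/168 (L = 1/(-37 + 205) = 1/168 ≈ 0.0059524)
N(T) = (14 + 2*T)/(1/168 + T) (N(T) = (T + (14 + T))/(T + 1/168) = (14 + 2*T)/(1/168 + T))
26923 - N(144) = 26923 - 336*(7 + 144)/(1 + 168*144) = 26923 - 336*151/(1 + 24192) = 26923 - 336*151/24193 = 26923 - 1*50736/24193 = 26923 - 50736/24193 = 651297403/24193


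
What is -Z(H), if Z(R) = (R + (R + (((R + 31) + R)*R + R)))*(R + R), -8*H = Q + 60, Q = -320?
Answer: -418275/2 ≈ -2.0914e+5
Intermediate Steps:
H = 65/2 (H = -(-320 + 60)/8 = -⅛*(-260) = 65/2 ≈ 32.500)
Z(R) = 2*R*(3*R + R*(31 + 2*R)) (Z(R) = (R + (R + (((31 + R) + R)*R + R)))*(2*R) = (R + (R + ((31 + 2*R)*R + R)))*(2*R) = (R + (R + (R*(31 + 2*R) + R)))*(2*R) = (R + (R + (R + R*(31 + 2*R))))*(2*R) = (R + (2*R + R*(31 + 2*R)))*(2*R) = (3*R + R*(31 + 2*R))*(2*R) = 2*R*(3*R + R*(31 + 2*R)))
-Z(H) = -4*(65/2)²*(17 + 65/2) = -4*4225*99/(4*2) = -1*418275/2 = -418275/2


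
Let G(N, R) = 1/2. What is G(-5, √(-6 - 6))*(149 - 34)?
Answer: 115/2 ≈ 57.500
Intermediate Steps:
G(N, R) = ½
G(-5, √(-6 - 6))*(149 - 34) = (149 - 34)/2 = (½)*115 = 115/2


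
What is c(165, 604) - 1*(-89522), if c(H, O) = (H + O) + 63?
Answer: 90354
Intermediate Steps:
c(H, O) = 63 + H + O
c(165, 604) - 1*(-89522) = (63 + 165 + 604) - 1*(-89522) = 832 + 89522 = 90354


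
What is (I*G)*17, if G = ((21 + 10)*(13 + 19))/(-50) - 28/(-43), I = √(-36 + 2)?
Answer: -350676*I*√34/1075 ≈ -1902.1*I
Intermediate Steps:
I = I*√34 (I = √(-34) = I*√34 ≈ 5.8309*I)
G = -20628/1075 (G = (31*32)*(-1/50) - 28*(-1/43) = 992*(-1/50) + 28/43 = -496/25 + 28/43 = -20628/1075 ≈ -19.189)
(I*G)*17 = ((I*√34)*(-20628/1075))*17 = -20628*I*√34/1075*17 = -350676*I*√34/1075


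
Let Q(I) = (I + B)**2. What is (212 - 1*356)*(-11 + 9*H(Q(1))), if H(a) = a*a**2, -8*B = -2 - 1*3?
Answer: -365019273/16384 ≈ -22279.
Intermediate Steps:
B = 5/8 (B = -(-2 - 1*3)/8 = -(-2 - 3)/8 = -1/8*(-5) = 5/8 ≈ 0.62500)
Q(I) = (5/8 + I)**2 (Q(I) = (I + 5/8)**2 = (5/8 + I)**2)
H(a) = a**3
(212 - 1*356)*(-11 + 9*H(Q(1))) = (212 - 1*356)*(-11 + 9*((5 + 8*1)**2/64)**3) = (212 - 356)*(-11 + 9*((5 + 8)**2/64)**3) = -144*(-11 + 9*((1/64)*13**2)**3) = -144*(-11 + 9*((1/64)*169)**3) = -144*(-11 + 9*(169/64)**3) = -144*(-11 + 9*(4826809/262144)) = -144*(-11 + 43441281/262144) = -144*40557697/262144 = -365019273/16384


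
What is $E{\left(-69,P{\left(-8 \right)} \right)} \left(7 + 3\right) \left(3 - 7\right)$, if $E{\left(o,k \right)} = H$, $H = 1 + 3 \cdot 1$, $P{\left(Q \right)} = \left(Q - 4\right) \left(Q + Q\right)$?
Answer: $-160$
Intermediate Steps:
$P{\left(Q \right)} = 2 Q \left(-4 + Q\right)$ ($P{\left(Q \right)} = \left(-4 + Q\right) 2 Q = 2 Q \left(-4 + Q\right)$)
$H = 4$ ($H = 1 + 3 = 4$)
$E{\left(o,k \right)} = 4$
$E{\left(-69,P{\left(-8 \right)} \right)} \left(7 + 3\right) \left(3 - 7\right) = 4 \left(7 + 3\right) \left(3 - 7\right) = 4 \cdot 10 \left(-4\right) = 4 \left(-40\right) = -160$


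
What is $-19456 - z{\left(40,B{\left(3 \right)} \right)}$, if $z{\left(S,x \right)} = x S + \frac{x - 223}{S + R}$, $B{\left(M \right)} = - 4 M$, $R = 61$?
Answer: $- \frac{1916341}{101} \approx -18974.0$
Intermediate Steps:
$z{\left(S,x \right)} = S x + \frac{-223 + x}{61 + S}$ ($z{\left(S,x \right)} = x S + \frac{x - 223}{S + 61} = S x + \frac{-223 + x}{61 + S}$)
$-19456 - z{\left(40,B{\left(3 \right)} \right)} = -19456 - \frac{-223 - 12 + \left(-4\right) 3 \cdot 40^{2} + 61 \cdot 40 \left(\left(-4\right) 3\right)}{61 + 40} = -19456 - \frac{-223 - 12 - 19200 + 61 \cdot 40 \left(-12\right)}{101} = -19456 - \frac{-223 - 12 - 19200 - 29280}{101} = -19456 - \frac{1}{101} \left(-48715\right) = -19456 - - \frac{48715}{101} = -19456 + \frac{48715}{101} = - \frac{1916341}{101}$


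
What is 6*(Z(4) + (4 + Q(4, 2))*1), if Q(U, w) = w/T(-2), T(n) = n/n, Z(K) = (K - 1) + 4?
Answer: 78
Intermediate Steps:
Z(K) = 3 + K (Z(K) = (-1 + K) + 4 = 3 + K)
T(n) = 1
Q(U, w) = w (Q(U, w) = w/1 = w*1 = w)
6*(Z(4) + (4 + Q(4, 2))*1) = 6*((3 + 4) + (4 + 2)*1) = 6*(7 + 6*1) = 6*(7 + 6) = 6*13 = 78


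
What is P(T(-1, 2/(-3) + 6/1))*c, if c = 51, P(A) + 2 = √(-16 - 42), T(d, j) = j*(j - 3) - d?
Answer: -102 + 51*I*√58 ≈ -102.0 + 388.4*I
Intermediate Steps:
T(d, j) = -d + j*(-3 + j) (T(d, j) = j*(-3 + j) - d = -d + j*(-3 + j))
P(A) = -2 + I*√58 (P(A) = -2 + √(-16 - 42) = -2 + √(-58) = -2 + I*√58)
P(T(-1, 2/(-3) + 6/1))*c = (-2 + I*√58)*51 = -102 + 51*I*√58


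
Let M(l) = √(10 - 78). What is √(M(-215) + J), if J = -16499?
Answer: √(-16499 + 2*I*√17) ≈ 0.0321 + 128.45*I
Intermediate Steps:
M(l) = 2*I*√17 (M(l) = √(-68) = 2*I*√17)
√(M(-215) + J) = √(2*I*√17 - 16499) = √(-16499 + 2*I*√17)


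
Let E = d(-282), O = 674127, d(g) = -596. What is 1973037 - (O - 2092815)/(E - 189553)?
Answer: 125056531275/63383 ≈ 1.9730e+6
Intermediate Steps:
E = -596
1973037 - (O - 2092815)/(E - 189553) = 1973037 - (674127 - 2092815)/(-596 - 189553) = 1973037 - (-1418688)/(-190149) = 1973037 - (-1418688)*(-1)/190149 = 1973037 - 1*472896/63383 = 1973037 - 472896/63383 = 125056531275/63383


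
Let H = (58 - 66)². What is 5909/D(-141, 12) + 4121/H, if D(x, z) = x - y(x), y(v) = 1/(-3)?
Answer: 302267/13504 ≈ 22.384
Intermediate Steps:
y(v) = -⅓
H = 64 (H = (-8)² = 64)
D(x, z) = ⅓ + x (D(x, z) = x - 1*(-⅓) = x + ⅓ = ⅓ + x)
5909/D(-141, 12) + 4121/H = 5909/(⅓ - 141) + 4121/64 = 5909/(-422/3) + 4121*(1/64) = 5909*(-3/422) + 4121/64 = -17727/422 + 4121/64 = 302267/13504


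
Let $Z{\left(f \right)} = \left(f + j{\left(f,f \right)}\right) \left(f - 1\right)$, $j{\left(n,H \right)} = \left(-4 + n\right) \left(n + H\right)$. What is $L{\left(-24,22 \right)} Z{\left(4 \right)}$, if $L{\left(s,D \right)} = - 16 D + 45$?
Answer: $-3684$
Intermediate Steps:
$j{\left(n,H \right)} = \left(-4 + n\right) \left(H + n\right)$
$Z{\left(f \right)} = \left(-1 + f\right) \left(- 7 f + 2 f^{2}\right)$ ($Z{\left(f \right)} = \left(f + \left(f^{2} - 4 f - 4 f + f f\right)\right) \left(f - 1\right) = \left(f + \left(f^{2} - 4 f - 4 f + f^{2}\right)\right) \left(-1 + f\right) = \left(f + \left(- 8 f + 2 f^{2}\right)\right) \left(-1 + f\right) = \left(- 7 f + 2 f^{2}\right) \left(-1 + f\right) = \left(-1 + f\right) \left(- 7 f + 2 f^{2}\right)$)
$L{\left(s,D \right)} = 45 - 16 D$
$L{\left(-24,22 \right)} Z{\left(4 \right)} = \left(45 - 352\right) 4 \left(7 - 4 + 2 \cdot 4 \left(-4 + 4\right)\right) = \left(45 - 352\right) 4 \left(7 - 4 + 2 \cdot 4 \cdot 0\right) = - 307 \cdot 4 \left(7 - 4 + 0\right) = - 307 \cdot 4 \cdot 3 = \left(-307\right) 12 = -3684$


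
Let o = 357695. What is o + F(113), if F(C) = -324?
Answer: 357371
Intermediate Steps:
o + F(113) = 357695 - 324 = 357371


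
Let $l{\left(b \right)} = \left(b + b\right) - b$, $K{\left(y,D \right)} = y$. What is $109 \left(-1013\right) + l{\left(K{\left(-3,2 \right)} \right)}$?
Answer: $-110420$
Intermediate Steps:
$l{\left(b \right)} = b$ ($l{\left(b \right)} = 2 b - b = b$)
$109 \left(-1013\right) + l{\left(K{\left(-3,2 \right)} \right)} = 109 \left(-1013\right) - 3 = -110417 - 3 = -110420$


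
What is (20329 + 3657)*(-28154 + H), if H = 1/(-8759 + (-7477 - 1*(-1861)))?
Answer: -9707464031486/14375 ≈ -6.7530e+8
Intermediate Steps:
H = -1/14375 (H = 1/(-8759 + (-7477 + 1861)) = 1/(-8759 - 5616) = 1/(-14375) = -1/14375 ≈ -6.9565e-5)
(20329 + 3657)*(-28154 + H) = (20329 + 3657)*(-28154 - 1/14375) = 23986*(-404713751/14375) = -9707464031486/14375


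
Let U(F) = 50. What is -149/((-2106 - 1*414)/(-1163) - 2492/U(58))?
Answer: 4332175/1386098 ≈ 3.1254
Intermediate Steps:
-149/((-2106 - 1*414)/(-1163) - 2492/U(58)) = -149/((-2106 - 1*414)/(-1163) - 2492/50) = -149/((-2106 - 414)*(-1/1163) - 2492*1/50) = -149/(-2520*(-1/1163) - 1246/25) = -149/(2520/1163 - 1246/25) = -149/(-1386098/29075) = -149*(-29075/1386098) = 4332175/1386098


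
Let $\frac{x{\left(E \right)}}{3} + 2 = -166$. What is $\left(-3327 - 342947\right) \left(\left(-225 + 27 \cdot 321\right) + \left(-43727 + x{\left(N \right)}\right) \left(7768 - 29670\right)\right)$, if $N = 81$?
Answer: $-335454947274296$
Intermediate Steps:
$x{\left(E \right)} = -504$ ($x{\left(E \right)} = -6 + 3 \left(-166\right) = -6 - 498 = -504$)
$\left(-3327 - 342947\right) \left(\left(-225 + 27 \cdot 321\right) + \left(-43727 + x{\left(N \right)}\right) \left(7768 - 29670\right)\right) = \left(-3327 - 342947\right) \left(\left(-225 + 27 \cdot 321\right) + \left(-43727 - 504\right) \left(7768 - 29670\right)\right) = - 346274 \left(\left(-225 + 8667\right) - -968747362\right) = - 346274 \left(8442 + 968747362\right) = \left(-346274\right) 968755804 = -335454947274296$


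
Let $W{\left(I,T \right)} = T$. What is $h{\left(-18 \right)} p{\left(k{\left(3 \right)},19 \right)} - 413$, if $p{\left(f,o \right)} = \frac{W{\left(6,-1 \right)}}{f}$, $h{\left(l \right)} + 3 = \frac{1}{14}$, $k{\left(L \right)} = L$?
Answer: $- \frac{17305}{42} \approx -412.02$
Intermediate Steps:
$h{\left(l \right)} = - \frac{41}{14}$ ($h{\left(l \right)} = -3 + \frac{1}{14} = - \frac{41}{14}$)
$p{\left(f,o \right)} = - \frac{1}{f}$
$h{\left(-18 \right)} p{\left(k{\left(3 \right)},19 \right)} - 413 = - \frac{41 \left(- \frac{1}{3}\right)}{14} - 413 = - \frac{41 \left(\left(-1\right) \frac{1}{3}\right)}{14} - 413 = \left(- \frac{41}{14}\right) \left(- \frac{1}{3}\right) - 413 = \frac{41}{42} - 413 = - \frac{17305}{42}$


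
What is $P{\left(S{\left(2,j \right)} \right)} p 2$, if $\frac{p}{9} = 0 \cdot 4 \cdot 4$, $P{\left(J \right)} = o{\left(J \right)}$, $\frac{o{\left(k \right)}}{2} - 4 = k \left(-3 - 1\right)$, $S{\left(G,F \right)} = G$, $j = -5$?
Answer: $0$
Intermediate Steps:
$o{\left(k \right)} = 8 - 8 k$ ($o{\left(k \right)} = 8 + 2 k \left(-3 - 1\right) = 8 + 2 k \left(-4\right) = 8 + 2 \left(- 4 k\right) = 8 - 8 k$)
$P{\left(J \right)} = 8 - 8 J$
$p = 0$ ($p = 9 \cdot 0 \cdot 4 \cdot 4 = 9 \cdot 0 \cdot 4 = 9 \cdot 0 = 0$)
$P{\left(S{\left(2,j \right)} \right)} p 2 = \left(8 - 16\right) 0 \cdot 2 = \left(8 - 16\right) 0 = \left(-8\right) 0 = 0$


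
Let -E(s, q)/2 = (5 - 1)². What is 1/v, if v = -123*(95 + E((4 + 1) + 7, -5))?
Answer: -1/7749 ≈ -0.00012905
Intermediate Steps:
E(s, q) = -32 (E(s, q) = -2*(5 - 1)² = -2*4² = -2*16 = -32)
v = -7749 (v = -123*(95 - 32) = -123*63 = -7749)
1/v = 1/(-7749) = -1/7749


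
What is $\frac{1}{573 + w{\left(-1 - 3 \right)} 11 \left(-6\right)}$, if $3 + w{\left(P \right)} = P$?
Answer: $\frac{1}{1035} \approx 0.00096618$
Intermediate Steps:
$w{\left(P \right)} = -3 + P$
$\frac{1}{573 + w{\left(-1 - 3 \right)} 11 \left(-6\right)} = \frac{1}{573 + \left(-3 - 4\right) 11 \left(-6\right)} = \frac{1}{573 + \left(-7\right) 11 \left(-6\right)} = \frac{1}{573 - -462} = \frac{1}{573 + 462} = \frac{1}{1035}$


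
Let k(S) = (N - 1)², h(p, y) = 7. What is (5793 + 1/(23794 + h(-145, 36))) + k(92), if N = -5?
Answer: 138736030/23801 ≈ 5829.0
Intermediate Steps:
k(S) = 36 (k(S) = (-5 - 1)² = (-6)² = 36)
(5793 + 1/(23794 + h(-145, 36))) + k(92) = (5793 + 1/(23794 + 7)) + 36 = (5793 + 1/23801) + 36 = 137879194/23801 + 36 = 138736030/23801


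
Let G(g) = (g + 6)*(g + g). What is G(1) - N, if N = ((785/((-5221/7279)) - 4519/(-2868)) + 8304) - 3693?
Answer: -52470485995/14973828 ≈ -3504.1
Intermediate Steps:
G(g) = 2*g*(6 + g) (G(g) = (6 + g)*(2*g) = 2*g*(6 + g))
N = 52680119587/14973828 (N = ((785/((-5221*1/7279)) - 4519*(-1/2868)) + 8304) - 3693 = ((785/(-5221/7279) + 4519/2868) + 8304) - 3693 = ((785*(-7279/5221) + 4519/2868) + 8304) - 3693 = ((-5714015/5221 + 4519/2868) + 8304) - 3693 = (-16364201321/14973828 + 8304) - 3693 = 107978466391/14973828 - 3693 = 52680119587/14973828 ≈ 3518.1)
G(1) - N = 2*1*(6 + 1) - 1*52680119587/14973828 = 2*1*7 - 52680119587/14973828 = 14 - 52680119587/14973828 = -52470485995/14973828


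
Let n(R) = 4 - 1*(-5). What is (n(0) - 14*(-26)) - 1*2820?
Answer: -2447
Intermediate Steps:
n(R) = 9 (n(R) = 4 + 5 = 9)
(n(0) - 14*(-26)) - 1*2820 = (9 - 14*(-26)) - 1*2820 = (9 + 364) - 2820 = 373 - 2820 = -2447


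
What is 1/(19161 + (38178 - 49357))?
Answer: 1/7982 ≈ 0.00012528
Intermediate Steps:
1/(19161 + (38178 - 49357)) = 1/(19161 - 11179) = 1/7982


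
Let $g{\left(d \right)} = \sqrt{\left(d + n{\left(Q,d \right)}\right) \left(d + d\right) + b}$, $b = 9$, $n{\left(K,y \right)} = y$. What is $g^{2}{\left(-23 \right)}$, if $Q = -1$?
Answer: $2125$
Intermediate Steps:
$g{\left(d \right)} = \sqrt{9 + 4 d^{2}}$ ($g{\left(d \right)} = \sqrt{\left(d + d\right) \left(d + d\right) + 9} = \sqrt{2 d 2 d + 9} = \sqrt{4 d^{2} + 9} = \sqrt{9 + 4 d^{2}}$)
$g^{2}{\left(-23 \right)} = \left(\sqrt{9 + 4 \left(-23\right)^{2}}\right)^{2} = \left(\sqrt{9 + 4 \cdot 529}\right)^{2} = \left(\sqrt{9 + 2116}\right)^{2} = \left(\sqrt{2125}\right)^{2} = \left(5 \sqrt{85}\right)^{2} = 2125$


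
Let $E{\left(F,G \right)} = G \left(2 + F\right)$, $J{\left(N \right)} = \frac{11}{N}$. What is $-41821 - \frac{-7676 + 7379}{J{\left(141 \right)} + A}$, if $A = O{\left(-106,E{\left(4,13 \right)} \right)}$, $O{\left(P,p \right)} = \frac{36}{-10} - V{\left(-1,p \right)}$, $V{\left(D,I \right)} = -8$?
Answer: $- \frac{11983592}{287} \approx -41755.0$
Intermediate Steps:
$O{\left(P,p \right)} = \frac{22}{5}$ ($O{\left(P,p \right)} = \frac{36}{-10} - -8 = 36 \left(- \frac{1}{10}\right) + 8 = - \frac{18}{5} + 8 = \frac{22}{5}$)
$A = \frac{22}{5} \approx 4.4$
$-41821 - \frac{-7676 + 7379}{J{\left(141 \right)} + A} = -41821 - \frac{-7676 + 7379}{\frac{11}{141} + \frac{22}{5}} = -41821 - - \frac{297}{11 \cdot \frac{1}{141} + \frac{22}{5}} = -41821 - - \frac{297}{\frac{11}{141} + \frac{22}{5}} = -41821 - - \frac{297}{\frac{3157}{705}} = -41821 - \left(-297\right) \frac{705}{3157} = -41821 - - \frac{19035}{287} = -41821 + \frac{19035}{287} = - \frac{11983592}{287}$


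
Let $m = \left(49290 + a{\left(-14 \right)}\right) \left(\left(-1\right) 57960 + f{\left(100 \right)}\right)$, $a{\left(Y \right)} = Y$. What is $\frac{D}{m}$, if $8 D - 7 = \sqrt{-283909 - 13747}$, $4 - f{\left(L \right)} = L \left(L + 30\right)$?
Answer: $- \frac{7}{27971422848} - \frac{i \sqrt{74414}}{13985711424} \approx -2.5026 \cdot 10^{-10} - 1.9505 \cdot 10^{-8} i$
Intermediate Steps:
$f{\left(L \right)} = 4 - L \left(30 + L\right)$ ($f{\left(L \right)} = 4 - L \left(L + 30\right) = 4 - L \left(30 + L\right)$)
$D = \frac{7}{8} + \frac{i \sqrt{74414}}{4}$ ($D = \frac{7}{8} + \frac{\sqrt{-283909 - 13747}}{8} = \frac{7}{8} + \frac{\sqrt{-297656}}{8} = \frac{7}{8} + \frac{2 i \sqrt{74414}}{8} = \frac{7}{8} + \frac{i \sqrt{74414}}{4} \approx 0.875 + 68.197 i$)
$m = -3496427856$ ($m = \left(49290 - 14\right) \left(\left(-1\right) 57960 - 12996\right) = 49276 \left(-57960 - 12996\right) = 49276 \left(-70956\right) = -3496427856$)
$\frac{D}{m} = \frac{\frac{7}{8} + \frac{i \sqrt{74414}}{4}}{-3496427856} = \left(\frac{7}{8} + \frac{i \sqrt{74414}}{4}\right) \left(- \frac{1}{3496427856}\right) = - \frac{7}{27971422848} - \frac{i \sqrt{74414}}{13985711424}$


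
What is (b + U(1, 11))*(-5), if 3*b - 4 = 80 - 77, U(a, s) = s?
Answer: -200/3 ≈ -66.667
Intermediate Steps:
b = 7/3 (b = 4/3 + (80 - 77)/3 = 4/3 + (⅓)*3 = 4/3 + 1 = 7/3 ≈ 2.3333)
(b + U(1, 11))*(-5) = (7/3 + 11)*(-5) = (40/3)*(-5) = -200/3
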